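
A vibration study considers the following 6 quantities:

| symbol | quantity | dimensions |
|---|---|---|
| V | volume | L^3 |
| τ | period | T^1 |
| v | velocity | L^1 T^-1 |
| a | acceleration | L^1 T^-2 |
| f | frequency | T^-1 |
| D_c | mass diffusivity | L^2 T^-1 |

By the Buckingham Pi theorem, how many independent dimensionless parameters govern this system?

There are 6 variables and 2 base dimensions (L, T).
The dimension matrix has rank 2.
Independent dimensionless groups: 6 − 2 = 4.

4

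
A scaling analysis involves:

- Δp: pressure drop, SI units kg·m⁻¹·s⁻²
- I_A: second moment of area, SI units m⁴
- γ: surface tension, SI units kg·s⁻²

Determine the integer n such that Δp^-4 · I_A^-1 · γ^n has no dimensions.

4

Balance the M exponent: (1)·n from γ, plus −4·(1) − (0) = -4 from the rest, must sum to zero.
n − 4 = 0, so n = 4.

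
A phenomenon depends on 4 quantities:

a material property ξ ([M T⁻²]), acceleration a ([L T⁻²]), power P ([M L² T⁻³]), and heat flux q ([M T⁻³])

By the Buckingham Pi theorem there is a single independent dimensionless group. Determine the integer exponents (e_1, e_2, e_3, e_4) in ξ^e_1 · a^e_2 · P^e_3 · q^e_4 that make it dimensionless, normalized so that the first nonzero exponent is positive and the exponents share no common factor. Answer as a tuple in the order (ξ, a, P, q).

M: e_1·(1) + e_2·(0) + e_3·(1) + e_4·(1) = 0
L: e_1·(0) + e_2·(1) + e_3·(2) + e_4·(0) = 0
T: e_1·(-2) + e_2·(-2) + e_3·(-3) + e_4·(-3) = 0
Solving this homogeneous linear system for the smallest-integer solution (first nonzero entry positive) gives (4, 2, -1, -3).

(4, 2, -1, -3)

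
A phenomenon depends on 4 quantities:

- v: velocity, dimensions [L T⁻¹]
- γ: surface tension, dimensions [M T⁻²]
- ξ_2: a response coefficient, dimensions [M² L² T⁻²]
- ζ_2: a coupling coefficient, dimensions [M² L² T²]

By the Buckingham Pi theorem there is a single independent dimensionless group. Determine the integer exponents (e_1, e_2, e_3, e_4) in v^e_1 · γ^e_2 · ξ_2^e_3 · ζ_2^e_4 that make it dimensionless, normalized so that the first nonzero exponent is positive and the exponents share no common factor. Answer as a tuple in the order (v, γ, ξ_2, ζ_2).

M: e_1·(0) + e_2·(1) + e_3·(2) + e_4·(2) = 0
L: e_1·(1) + e_2·(0) + e_3·(2) + e_4·(2) = 0
T: e_1·(-1) + e_2·(-2) + e_3·(-2) + e_4·(2) = 0
Solving this homogeneous linear system for the smallest-integer solution (first nonzero entry positive) gives (2, 2, -2, 1).

(2, 2, -2, 1)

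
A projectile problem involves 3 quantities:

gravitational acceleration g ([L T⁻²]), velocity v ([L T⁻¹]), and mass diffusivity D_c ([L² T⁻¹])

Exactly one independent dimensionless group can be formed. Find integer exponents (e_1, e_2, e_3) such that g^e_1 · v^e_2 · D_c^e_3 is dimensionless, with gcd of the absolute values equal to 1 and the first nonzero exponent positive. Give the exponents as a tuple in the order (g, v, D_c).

(1, -3, 1)

L: e_1·(1) + e_2·(1) + e_3·(2) = 0
T: e_1·(-2) + e_2·(-1) + e_3·(-1) = 0
Solving this homogeneous linear system for the smallest-integer solution (first nonzero entry positive) gives (1, -3, 1).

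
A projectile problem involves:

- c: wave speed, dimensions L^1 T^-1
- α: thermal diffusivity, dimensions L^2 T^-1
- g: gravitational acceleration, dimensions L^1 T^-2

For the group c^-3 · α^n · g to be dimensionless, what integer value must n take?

1

Balance the L exponent: (2)·n from α, plus −3·(1) + (1) = -2 from the rest, must sum to zero.
2n − 2 = 0, so n = 1.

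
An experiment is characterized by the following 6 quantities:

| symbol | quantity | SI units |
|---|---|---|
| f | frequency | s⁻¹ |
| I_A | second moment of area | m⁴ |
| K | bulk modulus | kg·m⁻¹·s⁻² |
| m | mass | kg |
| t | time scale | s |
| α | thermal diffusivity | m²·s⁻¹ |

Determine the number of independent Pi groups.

There are 6 variables and 3 base dimensions (M, L, T).
The dimension matrix has rank 3.
Independent dimensionless groups: 6 − 3 = 3.

3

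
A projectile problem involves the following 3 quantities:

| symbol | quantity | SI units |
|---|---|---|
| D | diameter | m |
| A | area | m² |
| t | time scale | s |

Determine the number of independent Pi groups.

1

There are 3 variables and 2 base dimensions (L, T).
The dimension matrix has rank 2.
Independent dimensionless groups: 3 − 2 = 1.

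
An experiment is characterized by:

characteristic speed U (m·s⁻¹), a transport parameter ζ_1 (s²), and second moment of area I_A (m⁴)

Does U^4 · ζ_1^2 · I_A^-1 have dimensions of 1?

yes

Sum the exponent of each base dimension across the product:
  L: 4·[U]_L + 2·[ζ_1]_L − [I_A]_L = 4·(1) + 2·(0) − (4) = 0
  T: 4·[U]_T + 2·[ζ_1]_T − [I_A]_T = 4·(-1) + 2·(2) − (0) = 0
All base exponents vanish — dimensionless.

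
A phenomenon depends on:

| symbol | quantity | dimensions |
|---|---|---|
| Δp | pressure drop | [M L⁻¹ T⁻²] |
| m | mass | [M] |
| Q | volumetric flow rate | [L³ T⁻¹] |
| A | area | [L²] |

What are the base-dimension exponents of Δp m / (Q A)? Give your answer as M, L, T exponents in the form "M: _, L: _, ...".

Collect each base-dimension exponent across the product:
  M: (1) + (1) − (0) − (0) = 2
  L: (-1) + (0) − (3) − (2) = -6
  T: (-2) + (0) − (-1) − (0) = -1
So the dimensions are [M² L⁻⁶ T⁻¹].

M: 2, L: -6, T: -1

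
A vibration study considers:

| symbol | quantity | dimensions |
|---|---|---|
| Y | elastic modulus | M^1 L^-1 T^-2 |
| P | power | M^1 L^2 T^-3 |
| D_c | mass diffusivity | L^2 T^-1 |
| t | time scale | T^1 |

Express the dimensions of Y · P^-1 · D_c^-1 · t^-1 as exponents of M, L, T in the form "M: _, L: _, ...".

M: 0, L: -5, T: 1

Collect each base-dimension exponent across the product:
  M: (1) − (1) − (0) − (0) = 0
  L: (-1) − (2) − (2) − (0) = -5
  T: (-2) − (-3) − (-1) − (1) = 1
So the dimensions are [L⁻⁵ T].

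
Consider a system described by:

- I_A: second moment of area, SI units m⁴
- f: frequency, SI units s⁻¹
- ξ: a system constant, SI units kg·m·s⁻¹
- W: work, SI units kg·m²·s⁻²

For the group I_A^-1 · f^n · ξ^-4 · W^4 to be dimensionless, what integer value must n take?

-4

Balance the T exponent: (-1)·n from f, plus −(0) − 4·(-1) + 4·(-2) = -4 from the rest, must sum to zero.
−n − 4 = 0, so n = -4.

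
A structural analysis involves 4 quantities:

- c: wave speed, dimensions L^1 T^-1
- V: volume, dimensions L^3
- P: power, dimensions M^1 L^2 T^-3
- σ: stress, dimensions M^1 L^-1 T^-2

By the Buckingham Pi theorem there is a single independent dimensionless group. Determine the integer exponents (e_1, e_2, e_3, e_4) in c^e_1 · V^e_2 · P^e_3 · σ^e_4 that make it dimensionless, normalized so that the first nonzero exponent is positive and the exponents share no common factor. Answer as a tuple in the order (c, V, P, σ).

(3, 2, -3, 3)

M: e_1·(0) + e_2·(0) + e_3·(1) + e_4·(1) = 0
L: e_1·(1) + e_2·(3) + e_3·(2) + e_4·(-1) = 0
T: e_1·(-1) + e_2·(0) + e_3·(-3) + e_4·(-2) = 0
Solving this homogeneous linear system for the smallest-integer solution (first nonzero entry positive) gives (3, 2, -3, 3).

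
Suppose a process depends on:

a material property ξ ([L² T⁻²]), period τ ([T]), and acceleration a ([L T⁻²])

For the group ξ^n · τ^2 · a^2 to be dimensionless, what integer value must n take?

-1

Balance the L exponent: (2)·n from ξ, plus 2·(0) + 2·(1) = 2 from the rest, must sum to zero.
2n + 2 = 0, so n = -1.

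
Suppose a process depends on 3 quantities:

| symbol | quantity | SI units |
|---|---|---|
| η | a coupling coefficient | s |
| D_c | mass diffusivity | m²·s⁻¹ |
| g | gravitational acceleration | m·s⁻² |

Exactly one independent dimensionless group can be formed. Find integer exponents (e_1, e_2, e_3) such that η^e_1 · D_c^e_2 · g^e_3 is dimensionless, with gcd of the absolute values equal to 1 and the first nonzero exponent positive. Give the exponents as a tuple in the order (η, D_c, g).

(3, -1, 2)

L: e_1·(0) + e_2·(2) + e_3·(1) = 0
T: e_1·(1) + e_2·(-1) + e_3·(-2) = 0
Solving this homogeneous linear system for the smallest-integer solution (first nonzero entry positive) gives (3, -1, 2).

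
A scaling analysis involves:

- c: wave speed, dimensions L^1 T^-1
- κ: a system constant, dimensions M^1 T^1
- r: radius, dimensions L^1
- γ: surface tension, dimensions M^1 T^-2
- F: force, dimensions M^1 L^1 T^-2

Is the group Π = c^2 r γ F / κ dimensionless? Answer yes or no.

Sum the exponent of each base dimension across the product:
  M: 2·[c]_M − [κ]_M + [r]_M + [γ]_M + [F]_M = 2·(0) − (1) + (0) + (1) + (1) = 1
  L: 2·[c]_L − [κ]_L + [r]_L + [γ]_L + [F]_L = 2·(1) − (0) + (1) + (0) + (1) = 4
  T: 2·[c]_T − [κ]_T + [r]_T + [γ]_T + [F]_T = 2·(-1) − (1) + (0) + (-2) + (-2) = -7
Net dimensions [M L⁴ T⁻⁷] ≠ [1] — not dimensionless.

no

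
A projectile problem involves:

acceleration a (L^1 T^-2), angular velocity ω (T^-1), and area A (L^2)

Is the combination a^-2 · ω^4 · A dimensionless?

Sum the exponent of each base dimension across the product:
  M: −2·[a]_M + 4·[ω]_M + [A]_M = −2·(0) + 4·(0) + (0) = 0
  L: −2·[a]_L + 4·[ω]_L + [A]_L = −2·(1) + 4·(0) + (2) = 0
  T: −2·[a]_T + 4·[ω]_T + [A]_T = −2·(-2) + 4·(-1) + (0) = 0
All base exponents vanish — dimensionless.

yes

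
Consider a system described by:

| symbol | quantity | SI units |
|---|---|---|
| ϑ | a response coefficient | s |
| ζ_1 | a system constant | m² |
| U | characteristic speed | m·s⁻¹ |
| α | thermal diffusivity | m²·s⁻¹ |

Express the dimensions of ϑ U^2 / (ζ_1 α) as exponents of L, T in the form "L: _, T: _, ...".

Collect each base-dimension exponent across the product:
  L: (0) − (2) + 2·(1) − (2) = -2
  T: (1) − (0) + 2·(-1) − (-1) = 0
So the dimensions are [L⁻²].

L: -2, T: 0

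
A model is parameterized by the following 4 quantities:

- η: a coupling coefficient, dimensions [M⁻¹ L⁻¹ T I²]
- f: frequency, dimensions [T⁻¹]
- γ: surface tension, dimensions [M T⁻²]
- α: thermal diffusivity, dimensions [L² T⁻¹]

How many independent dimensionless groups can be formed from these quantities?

There are 4 variables and 4 base dimensions (M, L, T, I).
The dimension matrix has rank 4.
Independent dimensionless groups: 4 − 4 = 0.

0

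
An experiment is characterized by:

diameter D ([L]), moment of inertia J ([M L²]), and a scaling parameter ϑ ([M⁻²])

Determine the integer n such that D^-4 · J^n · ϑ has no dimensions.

2

Balance the M exponent: (1)·n from J, plus −4·(0) + (-2) = -2 from the rest, must sum to zero.
n − 2 = 0, so n = 2.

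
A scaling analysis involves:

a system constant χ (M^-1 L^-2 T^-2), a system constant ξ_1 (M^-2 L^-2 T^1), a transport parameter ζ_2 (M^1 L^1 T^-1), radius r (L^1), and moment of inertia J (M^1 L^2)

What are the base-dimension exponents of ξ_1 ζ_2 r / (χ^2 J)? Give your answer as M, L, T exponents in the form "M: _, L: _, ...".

M: 0, L: 2, T: 4

Collect each base-dimension exponent across the product:
  M: −2·(-1) + (-2) + (1) + (0) − (1) = 0
  L: −2·(-2) + (-2) + (1) + (1) − (2) = 2
  T: −2·(-2) + (1) + (-1) + (0) − (0) = 4
So the dimensions are [L² T⁴].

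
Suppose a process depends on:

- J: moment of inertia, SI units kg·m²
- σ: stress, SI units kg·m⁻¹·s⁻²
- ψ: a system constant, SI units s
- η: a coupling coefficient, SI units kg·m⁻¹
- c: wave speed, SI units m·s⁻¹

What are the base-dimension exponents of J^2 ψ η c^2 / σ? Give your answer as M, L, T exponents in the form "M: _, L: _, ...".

M: 2, L: 6, T: 1

Collect each base-dimension exponent across the product:
  M: 2·(1) − (1) + (0) + (1) + 2·(0) = 2
  L: 2·(2) − (-1) + (0) + (-1) + 2·(1) = 6
  T: 2·(0) − (-2) + (1) + (0) + 2·(-1) = 1
So the dimensions are [M² L⁶ T].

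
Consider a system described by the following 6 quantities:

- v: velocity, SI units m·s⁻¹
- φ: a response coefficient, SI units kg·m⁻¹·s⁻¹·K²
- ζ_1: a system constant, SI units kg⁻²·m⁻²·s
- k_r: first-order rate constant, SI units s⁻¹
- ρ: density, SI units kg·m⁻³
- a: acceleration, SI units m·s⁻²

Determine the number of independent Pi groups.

2

There are 6 variables and 4 base dimensions (M, L, T, Θ).
The dimension matrix has rank 4.
Independent dimensionless groups: 6 − 4 = 2.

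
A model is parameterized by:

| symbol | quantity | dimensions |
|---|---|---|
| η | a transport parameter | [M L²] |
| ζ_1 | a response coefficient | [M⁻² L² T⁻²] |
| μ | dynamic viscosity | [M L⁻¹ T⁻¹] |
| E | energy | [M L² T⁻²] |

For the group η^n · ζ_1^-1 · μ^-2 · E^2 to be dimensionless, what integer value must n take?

Balance the M exponent: (1)·n from η, plus −(-2) − 2·(1) + 2·(1) = 2 from the rest, must sum to zero.
n + 2 = 0, so n = -2.

-2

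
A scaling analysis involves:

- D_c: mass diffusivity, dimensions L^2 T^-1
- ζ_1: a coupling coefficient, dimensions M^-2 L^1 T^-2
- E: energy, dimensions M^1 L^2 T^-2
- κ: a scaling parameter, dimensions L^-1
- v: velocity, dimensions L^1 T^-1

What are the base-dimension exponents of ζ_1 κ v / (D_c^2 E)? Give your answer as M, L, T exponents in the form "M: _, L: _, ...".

M: -3, L: -5, T: 1

Collect each base-dimension exponent across the product:
  M: −2·(0) + (-2) − (1) + (0) + (0) = -3
  L: −2·(2) + (1) − (2) + (-1) + (1) = -5
  T: −2·(-1) + (-2) − (-2) + (0) + (-1) = 1
So the dimensions are [M⁻³ L⁻⁵ T].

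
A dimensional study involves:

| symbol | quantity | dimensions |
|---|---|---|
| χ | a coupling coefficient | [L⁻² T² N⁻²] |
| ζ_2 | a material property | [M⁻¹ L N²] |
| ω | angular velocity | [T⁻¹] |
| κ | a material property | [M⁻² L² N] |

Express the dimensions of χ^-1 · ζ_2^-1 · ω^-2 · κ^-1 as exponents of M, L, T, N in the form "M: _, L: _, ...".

M: 3, L: -1, T: 0, N: -1

Collect each base-dimension exponent across the product:
  M: −(0) − (-1) − 2·(0) − (-2) = 3
  L: −(-2) − (1) − 2·(0) − (2) = -1
  T: −(2) − (0) − 2·(-1) − (0) = 0
  N: −(-2) − (2) − 2·(0) − (1) = -1
So the dimensions are [M³ L⁻¹ N⁻¹].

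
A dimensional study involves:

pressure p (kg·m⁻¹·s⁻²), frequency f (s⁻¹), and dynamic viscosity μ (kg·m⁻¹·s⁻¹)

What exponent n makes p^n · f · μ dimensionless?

-1

Balance the M exponent: (1)·n from p, plus (0) + (1) = 1 from the rest, must sum to zero.
n + 1 = 0, so n = -1.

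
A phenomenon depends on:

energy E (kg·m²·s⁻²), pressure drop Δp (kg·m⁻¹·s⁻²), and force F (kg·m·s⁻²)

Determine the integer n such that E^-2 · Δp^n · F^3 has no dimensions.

Balance the M exponent: (1)·n from Δp, plus −2·(1) + 3·(1) = 1 from the rest, must sum to zero.
n + 1 = 0, so n = -1.

-1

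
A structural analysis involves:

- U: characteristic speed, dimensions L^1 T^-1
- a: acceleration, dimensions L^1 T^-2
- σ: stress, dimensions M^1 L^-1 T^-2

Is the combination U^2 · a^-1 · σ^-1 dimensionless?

Sum the exponent of each base dimension across the product:
  M: 2·[U]_M − [a]_M − [σ]_M = 2·(0) − (0) − (1) = -1
  L: 2·[U]_L − [a]_L − [σ]_L = 2·(1) − (1) − (-1) = 2
  T: 2·[U]_T − [a]_T − [σ]_T = 2·(-1) − (-2) − (-2) = 2
Net dimensions [M⁻¹ L² T²] ≠ [1] — not dimensionless.

no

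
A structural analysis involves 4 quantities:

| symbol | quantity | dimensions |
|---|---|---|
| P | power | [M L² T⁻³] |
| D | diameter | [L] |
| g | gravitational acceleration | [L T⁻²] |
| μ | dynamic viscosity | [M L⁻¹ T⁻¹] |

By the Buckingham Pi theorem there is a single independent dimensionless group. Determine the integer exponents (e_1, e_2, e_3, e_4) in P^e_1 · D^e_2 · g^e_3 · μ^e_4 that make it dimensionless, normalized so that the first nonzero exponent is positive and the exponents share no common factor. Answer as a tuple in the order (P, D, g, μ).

(1, -2, -1, -1)

M: e_1·(1) + e_2·(0) + e_3·(0) + e_4·(1) = 0
L: e_1·(2) + e_2·(1) + e_3·(1) + e_4·(-1) = 0
T: e_1·(-3) + e_2·(0) + e_3·(-2) + e_4·(-1) = 0
Solving this homogeneous linear system for the smallest-integer solution (first nonzero entry positive) gives (1, -2, -1, -1).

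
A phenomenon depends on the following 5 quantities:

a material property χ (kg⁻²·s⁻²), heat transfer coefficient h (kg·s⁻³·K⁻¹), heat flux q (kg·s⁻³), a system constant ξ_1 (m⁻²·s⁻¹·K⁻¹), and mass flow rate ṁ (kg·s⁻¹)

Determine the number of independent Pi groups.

There are 5 variables and 4 base dimensions (M, L, T, Θ).
The dimension matrix has rank 4.
Independent dimensionless groups: 5 − 4 = 1.

1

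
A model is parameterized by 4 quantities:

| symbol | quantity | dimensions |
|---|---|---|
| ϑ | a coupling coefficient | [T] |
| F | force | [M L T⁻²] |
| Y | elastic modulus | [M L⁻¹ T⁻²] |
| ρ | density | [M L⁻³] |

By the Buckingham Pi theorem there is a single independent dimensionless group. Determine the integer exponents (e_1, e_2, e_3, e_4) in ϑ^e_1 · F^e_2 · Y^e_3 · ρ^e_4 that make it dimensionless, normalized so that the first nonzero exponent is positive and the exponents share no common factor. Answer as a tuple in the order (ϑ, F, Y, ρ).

M: e_1·(0) + e_2·(1) + e_3·(1) + e_4·(1) = 0
L: e_1·(0) + e_2·(1) + e_3·(-1) + e_4·(-3) = 0
T: e_1·(1) + e_2·(-2) + e_3·(-2) + e_4·(0) = 0
Solving this homogeneous linear system for the smallest-integer solution (first nonzero entry positive) gives (2, -1, 2, -1).

(2, -1, 2, -1)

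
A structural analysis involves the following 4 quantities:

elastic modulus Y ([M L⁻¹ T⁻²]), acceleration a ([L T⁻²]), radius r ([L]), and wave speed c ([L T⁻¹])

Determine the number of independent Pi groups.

1

There are 4 variables and 3 base dimensions (M, L, T).
The dimension matrix has rank 3.
Independent dimensionless groups: 4 − 3 = 1.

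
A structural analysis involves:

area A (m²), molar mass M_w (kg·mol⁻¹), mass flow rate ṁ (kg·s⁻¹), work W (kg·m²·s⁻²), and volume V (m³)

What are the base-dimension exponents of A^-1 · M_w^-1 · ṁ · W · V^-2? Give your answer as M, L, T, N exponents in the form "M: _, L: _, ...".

Collect each base-dimension exponent across the product:
  M: −(0) − (1) + (1) + (1) − 2·(0) = 1
  L: −(2) − (0) + (0) + (2) − 2·(3) = -6
  T: −(0) − (0) + (-1) + (-2) − 2·(0) = -3
  N: −(0) − (-1) + (0) + (0) − 2·(0) = 1
So the dimensions are [M L⁻⁶ T⁻³ N].

M: 1, L: -6, T: -3, N: 1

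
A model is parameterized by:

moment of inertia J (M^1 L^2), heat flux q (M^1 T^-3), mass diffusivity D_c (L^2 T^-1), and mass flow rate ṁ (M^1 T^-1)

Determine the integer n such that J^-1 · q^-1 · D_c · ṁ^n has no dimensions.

2

Balance the M exponent: (1)·n from ṁ, plus −(1) − (1) + (0) = -2 from the rest, must sum to zero.
n − 2 = 0, so n = 2.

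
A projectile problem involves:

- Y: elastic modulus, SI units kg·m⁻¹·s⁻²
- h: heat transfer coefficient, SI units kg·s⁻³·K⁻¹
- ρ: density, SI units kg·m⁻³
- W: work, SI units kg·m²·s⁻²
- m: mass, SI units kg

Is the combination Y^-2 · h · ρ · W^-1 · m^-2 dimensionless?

Sum the exponent of each base dimension across the product:
  M: −2·[Y]_M + [h]_M + [ρ]_M − [W]_M − 2·[m]_M = −2·(1) + (1) + (1) − (1) − 2·(1) = -3
  L: −2·[Y]_L + [h]_L + [ρ]_L − [W]_L − 2·[m]_L = −2·(-1) + (0) + (-3) − (2) − 2·(0) = -3
  T: −2·[Y]_T + [h]_T + [ρ]_T − [W]_T − 2·[m]_T = −2·(-2) + (-3) + (0) − (-2) − 2·(0) = 3
  Θ: −2·[Y]_Θ + [h]_Θ + [ρ]_Θ − [W]_Θ − 2·[m]_Θ = −2·(0) + (-1) + (0) − (0) − 2·(0) = -1
Net dimensions [M⁻³ L⁻³ T³ Θ⁻¹] ≠ [1] — not dimensionless.

no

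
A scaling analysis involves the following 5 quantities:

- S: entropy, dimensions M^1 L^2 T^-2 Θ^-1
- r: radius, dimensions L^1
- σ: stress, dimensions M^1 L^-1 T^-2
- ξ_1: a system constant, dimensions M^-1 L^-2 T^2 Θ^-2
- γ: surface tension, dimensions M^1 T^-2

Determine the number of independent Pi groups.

There are 5 variables and 4 base dimensions (M, L, T, Θ).
The dimension matrix has rank 3 (less than 4: the dimension vectors are linearly dependent).
Independent dimensionless groups: 5 − 3 = 2.

2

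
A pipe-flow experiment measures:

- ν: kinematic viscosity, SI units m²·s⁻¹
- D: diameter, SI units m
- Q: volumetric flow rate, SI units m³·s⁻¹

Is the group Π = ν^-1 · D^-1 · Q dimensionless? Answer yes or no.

Sum the exponent of each base dimension across the product:
  L: −[ν]_L − [D]_L + [Q]_L = −(2) − (1) + (3) = 0
  T: −[ν]_T − [D]_T + [Q]_T = −(-1) − (0) + (-1) = 0
All base exponents vanish — dimensionless.

yes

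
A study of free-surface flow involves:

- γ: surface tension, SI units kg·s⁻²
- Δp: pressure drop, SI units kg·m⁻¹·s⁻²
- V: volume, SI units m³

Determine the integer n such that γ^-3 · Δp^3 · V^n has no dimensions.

1

Balance the L exponent: (3)·n from V, plus −3·(0) + 3·(-1) = -3 from the rest, must sum to zero.
3n − 3 = 0, so n = 1.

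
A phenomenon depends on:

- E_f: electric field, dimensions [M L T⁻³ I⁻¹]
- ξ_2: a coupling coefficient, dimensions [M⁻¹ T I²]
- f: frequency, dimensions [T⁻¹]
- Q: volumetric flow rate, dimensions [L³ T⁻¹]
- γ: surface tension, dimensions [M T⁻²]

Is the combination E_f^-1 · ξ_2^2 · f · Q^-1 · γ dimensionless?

Sum the exponent of each base dimension across the product:
  M: −[E_f]_M + 2·[ξ_2]_M + [f]_M − [Q]_M + [γ]_M = −(1) + 2·(-1) + (0) − (0) + (1) = -2
  L: −[E_f]_L + 2·[ξ_2]_L + [f]_L − [Q]_L + [γ]_L = −(1) + 2·(0) + (0) − (3) + (0) = -4
  T: −[E_f]_T + 2·[ξ_2]_T + [f]_T − [Q]_T + [γ]_T = −(-3) + 2·(1) + (-1) − (-1) + (-2) = 3
  I: −[E_f]_I + 2·[ξ_2]_I + [f]_I − [Q]_I + [γ]_I = −(-1) + 2·(2) + (0) − (0) + (0) = 5
Net dimensions [M⁻² L⁻⁴ T³ I⁵] ≠ [1] — not dimensionless.

no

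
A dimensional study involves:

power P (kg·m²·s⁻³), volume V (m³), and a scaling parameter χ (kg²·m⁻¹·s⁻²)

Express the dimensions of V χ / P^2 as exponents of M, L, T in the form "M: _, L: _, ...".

Collect each base-dimension exponent across the product:
  M: −2·(1) + (0) + (2) = 0
  L: −2·(2) + (3) + (-1) = -2
  T: −2·(-3) + (0) + (-2) = 4
So the dimensions are [L⁻² T⁴].

M: 0, L: -2, T: 4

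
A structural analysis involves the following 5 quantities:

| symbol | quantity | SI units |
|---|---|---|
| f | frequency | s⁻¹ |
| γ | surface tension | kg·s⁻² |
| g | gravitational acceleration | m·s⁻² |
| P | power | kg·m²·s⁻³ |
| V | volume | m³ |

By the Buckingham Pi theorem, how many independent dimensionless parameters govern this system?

2

There are 5 variables and 3 base dimensions (M, L, T).
The dimension matrix has rank 3.
Independent dimensionless groups: 5 − 3 = 2.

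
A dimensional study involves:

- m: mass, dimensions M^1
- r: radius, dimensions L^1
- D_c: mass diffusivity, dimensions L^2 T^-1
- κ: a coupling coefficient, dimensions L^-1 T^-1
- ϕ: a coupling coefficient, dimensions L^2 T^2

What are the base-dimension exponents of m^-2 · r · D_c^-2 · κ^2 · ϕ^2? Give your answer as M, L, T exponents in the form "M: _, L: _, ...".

Collect each base-dimension exponent across the product:
  M: −2·(1) + (0) − 2·(0) + 2·(0) + 2·(0) = -2
  L: −2·(0) + (1) − 2·(2) + 2·(-1) + 2·(2) = -1
  T: −2·(0) + (0) − 2·(-1) + 2·(-1) + 2·(2) = 4
So the dimensions are [M⁻² L⁻¹ T⁴].

M: -2, L: -1, T: 4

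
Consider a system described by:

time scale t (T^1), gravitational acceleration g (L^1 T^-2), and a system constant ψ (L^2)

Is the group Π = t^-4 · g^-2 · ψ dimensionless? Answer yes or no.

yes

Sum the exponent of each base dimension across the product:
  M: −4·[t]_M − 2·[g]_M + [ψ]_M = −4·(0) − 2·(0) + (0) = 0
  L: −4·[t]_L − 2·[g]_L + [ψ]_L = −4·(0) − 2·(1) + (2) = 0
  T: −4·[t]_T − 2·[g]_T + [ψ]_T = −4·(1) − 2·(-2) + (0) = 0
All base exponents vanish — dimensionless.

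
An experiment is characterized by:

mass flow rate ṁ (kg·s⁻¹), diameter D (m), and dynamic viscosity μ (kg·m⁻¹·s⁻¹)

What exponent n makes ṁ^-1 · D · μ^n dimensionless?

1

Balance the M exponent: (1)·n from μ, plus −(1) + (0) = -1 from the rest, must sum to zero.
n − 1 = 0, so n = 1.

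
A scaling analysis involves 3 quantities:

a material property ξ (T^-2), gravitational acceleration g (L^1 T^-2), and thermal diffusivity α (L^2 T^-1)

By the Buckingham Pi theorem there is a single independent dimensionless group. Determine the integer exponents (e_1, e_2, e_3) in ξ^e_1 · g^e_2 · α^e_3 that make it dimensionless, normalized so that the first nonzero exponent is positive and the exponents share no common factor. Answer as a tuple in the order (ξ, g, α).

(3, -4, 2)

L: e_1·(0) + e_2·(1) + e_3·(2) = 0
T: e_1·(-2) + e_2·(-2) + e_3·(-1) = 0
Solving this homogeneous linear system for the smallest-integer solution (first nonzero entry positive) gives (3, -4, 2).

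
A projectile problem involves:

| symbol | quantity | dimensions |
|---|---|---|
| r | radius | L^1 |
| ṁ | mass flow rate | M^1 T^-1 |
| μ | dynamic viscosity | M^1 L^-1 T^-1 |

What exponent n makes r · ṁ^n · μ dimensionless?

Balance the M exponent: (1)·n from ṁ, plus (0) + (1) = 1 from the rest, must sum to zero.
n + 1 = 0, so n = -1.

-1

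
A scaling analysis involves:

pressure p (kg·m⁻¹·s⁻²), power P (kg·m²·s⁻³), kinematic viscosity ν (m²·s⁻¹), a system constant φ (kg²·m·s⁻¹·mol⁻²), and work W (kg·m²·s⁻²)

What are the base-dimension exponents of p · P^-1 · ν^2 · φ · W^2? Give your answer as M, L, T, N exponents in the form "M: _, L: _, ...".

M: 4, L: 6, T: -6, N: -2

Collect each base-dimension exponent across the product:
  M: (1) − (1) + 2·(0) + (2) + 2·(1) = 4
  L: (-1) − (2) + 2·(2) + (1) + 2·(2) = 6
  T: (-2) − (-3) + 2·(-1) + (-1) + 2·(-2) = -6
  N: (0) − (0) + 2·(0) + (-2) + 2·(0) = -2
So the dimensions are [M⁴ L⁶ T⁻⁶ N⁻²].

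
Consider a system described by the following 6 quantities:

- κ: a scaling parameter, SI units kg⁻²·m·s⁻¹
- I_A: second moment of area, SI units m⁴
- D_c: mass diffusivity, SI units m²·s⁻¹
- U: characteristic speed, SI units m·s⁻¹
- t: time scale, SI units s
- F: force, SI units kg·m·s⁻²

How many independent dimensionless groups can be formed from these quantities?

There are 6 variables and 3 base dimensions (M, L, T).
The dimension matrix has rank 3.
Independent dimensionless groups: 6 − 3 = 3.

3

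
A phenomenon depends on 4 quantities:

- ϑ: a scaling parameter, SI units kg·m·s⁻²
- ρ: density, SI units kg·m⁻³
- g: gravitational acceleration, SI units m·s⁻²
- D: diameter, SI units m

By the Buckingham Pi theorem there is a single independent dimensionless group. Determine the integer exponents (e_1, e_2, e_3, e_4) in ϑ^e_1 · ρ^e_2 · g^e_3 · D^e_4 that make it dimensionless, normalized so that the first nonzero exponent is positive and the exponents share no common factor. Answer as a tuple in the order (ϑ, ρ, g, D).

M: e_1·(1) + e_2·(1) + e_3·(0) + e_4·(0) = 0
L: e_1·(1) + e_2·(-3) + e_3·(1) + e_4·(1) = 0
T: e_1·(-2) + e_2·(0) + e_3·(-2) + e_4·(0) = 0
Solving this homogeneous linear system for the smallest-integer solution (first nonzero entry positive) gives (1, -1, -1, -3).

(1, -1, -1, -3)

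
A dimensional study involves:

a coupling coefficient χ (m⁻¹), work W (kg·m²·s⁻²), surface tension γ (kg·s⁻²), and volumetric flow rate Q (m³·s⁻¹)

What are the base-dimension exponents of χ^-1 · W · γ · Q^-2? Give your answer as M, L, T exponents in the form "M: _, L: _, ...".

Collect each base-dimension exponent across the product:
  M: −(0) + (1) + (1) − 2·(0) = 2
  L: −(-1) + (2) + (0) − 2·(3) = -3
  T: −(0) + (-2) + (-2) − 2·(-1) = -2
So the dimensions are [M² L⁻³ T⁻²].

M: 2, L: -3, T: -2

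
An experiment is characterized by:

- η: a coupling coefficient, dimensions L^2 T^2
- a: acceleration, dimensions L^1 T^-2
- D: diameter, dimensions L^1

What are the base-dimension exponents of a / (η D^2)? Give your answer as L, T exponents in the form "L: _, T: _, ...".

Collect each base-dimension exponent across the product:
  L: −(2) + (1) − 2·(1) = -3
  T: −(2) + (-2) − 2·(0) = -4
So the dimensions are [L⁻³ T⁻⁴].

L: -3, T: -4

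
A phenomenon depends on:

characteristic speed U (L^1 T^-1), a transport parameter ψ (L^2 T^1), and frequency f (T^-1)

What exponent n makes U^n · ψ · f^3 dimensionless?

-2

Balance the L exponent: (1)·n from U, plus (2) + 3·(0) = 2 from the rest, must sum to zero.
n + 2 = 0, so n = -2.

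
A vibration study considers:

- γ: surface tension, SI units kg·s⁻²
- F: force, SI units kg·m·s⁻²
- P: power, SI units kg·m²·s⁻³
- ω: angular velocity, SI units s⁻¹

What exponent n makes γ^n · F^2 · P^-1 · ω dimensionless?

-1

Balance the M exponent: (1)·n from γ, plus 2·(1) − (1) + (0) = 1 from the rest, must sum to zero.
n + 1 = 0, so n = -1.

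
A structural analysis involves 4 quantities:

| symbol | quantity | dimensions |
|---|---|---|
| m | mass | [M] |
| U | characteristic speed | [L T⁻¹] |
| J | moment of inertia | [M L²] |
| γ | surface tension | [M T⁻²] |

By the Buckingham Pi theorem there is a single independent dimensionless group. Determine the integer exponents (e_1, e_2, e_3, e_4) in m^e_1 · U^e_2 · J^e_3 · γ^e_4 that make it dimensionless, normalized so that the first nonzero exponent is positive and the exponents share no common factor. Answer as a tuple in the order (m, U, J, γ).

M: e_1·(1) + e_2·(0) + e_3·(1) + e_4·(1) = 0
L: e_1·(0) + e_2·(1) + e_3·(2) + e_4·(0) = 0
T: e_1·(0) + e_2·(-1) + e_3·(0) + e_4·(-2) = 0
Solving this homogeneous linear system for the smallest-integer solution (first nonzero entry positive) gives (2, 2, -1, -1).

(2, 2, -1, -1)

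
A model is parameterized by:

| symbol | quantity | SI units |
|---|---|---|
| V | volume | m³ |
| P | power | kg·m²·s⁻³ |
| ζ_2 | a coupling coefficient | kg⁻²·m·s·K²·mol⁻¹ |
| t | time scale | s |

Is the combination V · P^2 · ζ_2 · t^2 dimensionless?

no

Sum the exponent of each base dimension across the product:
  M: [V]_M + 2·[P]_M + [ζ_2]_M + 2·[t]_M = (0) + 2·(1) + (-2) + 2·(0) = 0
  L: [V]_L + 2·[P]_L + [ζ_2]_L + 2·[t]_L = (3) + 2·(2) + (1) + 2·(0) = 8
  T: [V]_T + 2·[P]_T + [ζ_2]_T + 2·[t]_T = (0) + 2·(-3) + (1) + 2·(1) = -3
  Θ: [V]_Θ + 2·[P]_Θ + [ζ_2]_Θ + 2·[t]_Θ = (0) + 2·(0) + (2) + 2·(0) = 2
  N: [V]_N + 2·[P]_N + [ζ_2]_N + 2·[t]_N = (0) + 2·(0) + (-1) + 2·(0) = -1
Net dimensions [L⁸ T⁻³ Θ² N⁻¹] ≠ [1] — not dimensionless.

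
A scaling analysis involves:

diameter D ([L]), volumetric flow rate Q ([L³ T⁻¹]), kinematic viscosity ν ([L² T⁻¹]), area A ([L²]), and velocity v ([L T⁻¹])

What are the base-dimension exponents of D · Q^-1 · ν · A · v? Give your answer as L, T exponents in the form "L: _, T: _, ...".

L: 3, T: -1

Collect each base-dimension exponent across the product:
  L: (1) − (3) + (2) + (2) + (1) = 3
  T: (0) − (-1) + (-1) + (0) + (-1) = -1
So the dimensions are [L³ T⁻¹].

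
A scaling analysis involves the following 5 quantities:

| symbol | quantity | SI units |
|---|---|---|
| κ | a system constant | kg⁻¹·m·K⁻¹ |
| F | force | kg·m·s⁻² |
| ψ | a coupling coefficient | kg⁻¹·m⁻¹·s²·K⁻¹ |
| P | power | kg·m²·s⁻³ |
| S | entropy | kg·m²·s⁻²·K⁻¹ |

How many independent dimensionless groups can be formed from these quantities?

1

There are 5 variables and 4 base dimensions (M, L, T, Θ).
The dimension matrix has rank 4.
Independent dimensionless groups: 5 − 4 = 1.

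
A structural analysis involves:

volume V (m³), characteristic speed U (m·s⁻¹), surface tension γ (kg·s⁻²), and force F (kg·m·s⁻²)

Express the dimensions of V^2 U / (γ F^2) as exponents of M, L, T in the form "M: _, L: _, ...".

Collect each base-dimension exponent across the product:
  M: 2·(0) + (0) − (1) − 2·(1) = -3
  L: 2·(3) + (1) − (0) − 2·(1) = 5
  T: 2·(0) + (-1) − (-2) − 2·(-2) = 5
So the dimensions are [M⁻³ L⁵ T⁵].

M: -3, L: 5, T: 5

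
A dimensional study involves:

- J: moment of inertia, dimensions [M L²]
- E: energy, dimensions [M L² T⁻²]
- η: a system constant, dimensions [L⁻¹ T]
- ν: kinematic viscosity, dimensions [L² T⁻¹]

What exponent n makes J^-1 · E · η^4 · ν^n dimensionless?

Balance the L exponent: (2)·n from ν, plus −(2) + (2) + 4·(-1) = -4 from the rest, must sum to zero.
2n − 4 = 0, so n = 2.

2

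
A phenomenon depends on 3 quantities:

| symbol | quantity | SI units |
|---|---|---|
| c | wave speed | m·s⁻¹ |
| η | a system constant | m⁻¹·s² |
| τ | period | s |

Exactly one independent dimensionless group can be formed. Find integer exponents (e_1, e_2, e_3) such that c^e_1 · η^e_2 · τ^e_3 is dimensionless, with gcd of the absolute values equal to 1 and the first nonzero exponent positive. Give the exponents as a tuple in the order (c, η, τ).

L: e_1·(1) + e_2·(-1) + e_3·(0) = 0
T: e_1·(-1) + e_2·(2) + e_3·(1) = 0
Solving this homogeneous linear system for the smallest-integer solution (first nonzero entry positive) gives (1, 1, -1).

(1, 1, -1)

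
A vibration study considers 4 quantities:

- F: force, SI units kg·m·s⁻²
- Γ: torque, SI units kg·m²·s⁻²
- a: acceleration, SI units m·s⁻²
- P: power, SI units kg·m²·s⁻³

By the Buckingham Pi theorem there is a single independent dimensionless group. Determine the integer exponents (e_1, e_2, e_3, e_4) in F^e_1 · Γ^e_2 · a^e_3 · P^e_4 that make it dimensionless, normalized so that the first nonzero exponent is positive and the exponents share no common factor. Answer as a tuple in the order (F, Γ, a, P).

(1, 1, 1, -2)

M: e_1·(1) + e_2·(1) + e_3·(0) + e_4·(1) = 0
L: e_1·(1) + e_2·(2) + e_3·(1) + e_4·(2) = 0
T: e_1·(-2) + e_2·(-2) + e_3·(-2) + e_4·(-3) = 0
Solving this homogeneous linear system for the smallest-integer solution (first nonzero entry positive) gives (1, 1, 1, -2).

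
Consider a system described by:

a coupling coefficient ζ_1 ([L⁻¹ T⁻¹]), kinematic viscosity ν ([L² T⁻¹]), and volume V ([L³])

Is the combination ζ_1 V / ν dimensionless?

yes

Sum the exponent of each base dimension across the product:
  M: [ζ_1]_M − [ν]_M + [V]_M = (0) − (0) + (0) = 0
  L: [ζ_1]_L − [ν]_L + [V]_L = (-1) − (2) + (3) = 0
  T: [ζ_1]_T − [ν]_T + [V]_T = (-1) − (-1) + (0) = 0
All base exponents vanish — dimensionless.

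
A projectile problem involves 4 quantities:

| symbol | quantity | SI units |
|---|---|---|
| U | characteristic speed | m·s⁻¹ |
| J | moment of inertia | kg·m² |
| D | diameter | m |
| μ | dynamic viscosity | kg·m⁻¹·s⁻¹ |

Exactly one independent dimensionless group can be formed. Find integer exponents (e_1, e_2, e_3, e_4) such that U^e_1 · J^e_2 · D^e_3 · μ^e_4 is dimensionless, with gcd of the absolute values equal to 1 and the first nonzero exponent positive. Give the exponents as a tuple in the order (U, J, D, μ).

M: e_1·(0) + e_2·(1) + e_3·(0) + e_4·(1) = 0
L: e_1·(1) + e_2·(2) + e_3·(1) + e_4·(-1) = 0
T: e_1·(-1) + e_2·(0) + e_3·(0) + e_4·(-1) = 0
Solving this homogeneous linear system for the smallest-integer solution (first nonzero entry positive) gives (1, 1, -4, -1).

(1, 1, -4, -1)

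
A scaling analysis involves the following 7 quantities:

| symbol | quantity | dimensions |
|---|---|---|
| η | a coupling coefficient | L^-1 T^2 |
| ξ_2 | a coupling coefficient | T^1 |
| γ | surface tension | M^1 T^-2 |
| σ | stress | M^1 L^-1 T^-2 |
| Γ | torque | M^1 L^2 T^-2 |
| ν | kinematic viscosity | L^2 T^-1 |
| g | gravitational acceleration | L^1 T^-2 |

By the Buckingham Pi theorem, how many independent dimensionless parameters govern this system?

4

There are 7 variables and 3 base dimensions (M, L, T).
The dimension matrix has rank 3.
Independent dimensionless groups: 7 − 3 = 4.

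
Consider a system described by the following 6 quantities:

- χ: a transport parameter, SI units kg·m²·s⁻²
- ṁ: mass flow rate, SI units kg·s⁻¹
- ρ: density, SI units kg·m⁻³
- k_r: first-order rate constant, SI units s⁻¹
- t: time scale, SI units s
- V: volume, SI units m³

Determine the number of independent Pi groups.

3

There are 6 variables and 3 base dimensions (M, L, T).
The dimension matrix has rank 3.
Independent dimensionless groups: 6 − 3 = 3.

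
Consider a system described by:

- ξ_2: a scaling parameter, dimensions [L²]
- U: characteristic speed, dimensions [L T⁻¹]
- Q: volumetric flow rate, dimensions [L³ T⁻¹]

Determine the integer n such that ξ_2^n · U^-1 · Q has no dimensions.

Balance the L exponent: (2)·n from ξ_2, plus −(1) + (3) = 2 from the rest, must sum to zero.
2n + 2 = 0, so n = -1.

-1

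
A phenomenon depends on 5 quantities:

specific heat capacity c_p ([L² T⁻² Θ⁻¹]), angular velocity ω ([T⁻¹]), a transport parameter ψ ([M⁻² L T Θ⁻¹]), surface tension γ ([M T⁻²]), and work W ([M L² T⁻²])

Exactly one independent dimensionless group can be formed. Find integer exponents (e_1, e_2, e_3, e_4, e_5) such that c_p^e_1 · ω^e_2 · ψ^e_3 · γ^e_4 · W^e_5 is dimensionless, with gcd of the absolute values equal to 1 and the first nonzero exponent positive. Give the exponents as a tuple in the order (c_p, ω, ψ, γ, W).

(2, 2, -2, -3, -1)

M: e_1·(0) + e_2·(0) + e_3·(-2) + e_4·(1) + e_5·(1) = 0
L: e_1·(2) + e_2·(0) + e_3·(1) + e_4·(0) + e_5·(2) = 0
T: e_1·(-2) + e_2·(-1) + e_3·(1) + e_4·(-2) + e_5·(-2) = 0
Θ: e_1·(-1) + e_2·(0) + e_3·(-1) + e_4·(0) + e_5·(0) = 0
Solving this homogeneous linear system for the smallest-integer solution (first nonzero entry positive) gives (2, 2, -2, -3, -1).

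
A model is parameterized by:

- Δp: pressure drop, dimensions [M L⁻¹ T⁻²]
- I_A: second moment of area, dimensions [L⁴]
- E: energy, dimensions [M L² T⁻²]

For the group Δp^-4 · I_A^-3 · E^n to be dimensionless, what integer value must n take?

Balance the M exponent: (1)·n from E, plus −4·(1) − 3·(0) = -4 from the rest, must sum to zero.
n − 4 = 0, so n = 4.

4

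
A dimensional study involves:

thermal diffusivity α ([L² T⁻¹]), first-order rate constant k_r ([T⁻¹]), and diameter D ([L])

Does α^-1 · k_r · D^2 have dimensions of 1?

Sum the exponent of each base dimension across the product:
  L: −[α]_L + [k_r]_L + 2·[D]_L = −(2) + (0) + 2·(1) = 0
  T: −[α]_T + [k_r]_T + 2·[D]_T = −(-1) + (-1) + 2·(0) = 0
All base exponents vanish — dimensionless.

yes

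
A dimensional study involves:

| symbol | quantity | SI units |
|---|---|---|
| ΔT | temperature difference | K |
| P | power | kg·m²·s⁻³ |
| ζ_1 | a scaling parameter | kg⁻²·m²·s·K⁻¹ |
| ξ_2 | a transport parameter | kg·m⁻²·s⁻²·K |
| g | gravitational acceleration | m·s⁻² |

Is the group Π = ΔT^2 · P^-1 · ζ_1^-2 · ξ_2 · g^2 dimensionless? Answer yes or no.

Sum the exponent of each base dimension across the product:
  M: 2·[ΔT]_M − [P]_M − 2·[ζ_1]_M + [ξ_2]_M + 2·[g]_M = 2·(0) − (1) − 2·(-2) + (1) + 2·(0) = 4
  L: 2·[ΔT]_L − [P]_L − 2·[ζ_1]_L + [ξ_2]_L + 2·[g]_L = 2·(0) − (2) − 2·(2) + (-2) + 2·(1) = -6
  T: 2·[ΔT]_T − [P]_T − 2·[ζ_1]_T + [ξ_2]_T + 2·[g]_T = 2·(0) − (-3) − 2·(1) + (-2) + 2·(-2) = -5
  Θ: 2·[ΔT]_Θ − [P]_Θ − 2·[ζ_1]_Θ + [ξ_2]_Θ + 2·[g]_Θ = 2·(1) − (0) − 2·(-1) + (1) + 2·(0) = 5
Net dimensions [M⁴ L⁻⁶ T⁻⁵ Θ⁵] ≠ [1] — not dimensionless.

no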